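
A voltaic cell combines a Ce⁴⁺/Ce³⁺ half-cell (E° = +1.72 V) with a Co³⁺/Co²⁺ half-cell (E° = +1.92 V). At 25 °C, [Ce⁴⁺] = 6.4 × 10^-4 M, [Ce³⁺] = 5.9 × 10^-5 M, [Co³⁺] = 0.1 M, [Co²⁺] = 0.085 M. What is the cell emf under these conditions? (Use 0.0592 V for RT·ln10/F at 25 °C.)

The Co³⁺/Co²⁺ couple has the higher reduction potential and acts as the cathode, so E°_cell = +1.92 − (+1.72) = 0.20 V.
Balancing electrons gives n = 1; the reaction quotient is Q = [Ce⁴⁺]·[Co²⁺]/([Ce³⁺]·[Co³⁺]) = 9.22.
At 25 °C, E = E° − (0.0592/n) log Q = 0.20 − (0.0592/1)(0.965) = 0.200 − 0.057 = 0.143 V.

0.143 V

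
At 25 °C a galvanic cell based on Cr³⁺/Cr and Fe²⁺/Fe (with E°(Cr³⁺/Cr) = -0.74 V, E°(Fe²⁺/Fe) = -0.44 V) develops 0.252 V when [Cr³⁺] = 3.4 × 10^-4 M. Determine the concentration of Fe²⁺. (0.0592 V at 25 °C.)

1.2 × 10^-4 M

From the Nernst equation, log Q = n(E° − E)/0.0592 = 6(0.30 − 0.252)/0.0592 = 4.865, so Q = 7.33 × 10^4.
With Q = [Cr³⁺]^2/[Fe²⁺]^3 and the known concentrations, [Fe²⁺]^3 in the denominator gives [Fe²⁺] = 1.2 × 10^-4 M.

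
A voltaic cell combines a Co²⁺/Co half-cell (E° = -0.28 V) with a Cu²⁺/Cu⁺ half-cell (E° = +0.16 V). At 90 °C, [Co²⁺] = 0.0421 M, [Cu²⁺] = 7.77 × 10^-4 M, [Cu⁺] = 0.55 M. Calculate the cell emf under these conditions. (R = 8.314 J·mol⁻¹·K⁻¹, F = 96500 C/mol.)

0.284 V

The Cu²⁺/Cu⁺ couple has the higher reduction potential and acts as the cathode, so E°_cell = +0.16 − (-0.28) = 0.44 V.
Balancing electrons gives n = 2; the reaction quotient is Q = [Co²⁺]·[Cu⁺]^2/[Cu²⁺]^2 = 2.11 × 10^4.
E = E° − (RT/nF) ln Q = 0.44 − (8.314×363)/(2×96500) × (9.957) = 0.440 − 0.156 = 0.284 V.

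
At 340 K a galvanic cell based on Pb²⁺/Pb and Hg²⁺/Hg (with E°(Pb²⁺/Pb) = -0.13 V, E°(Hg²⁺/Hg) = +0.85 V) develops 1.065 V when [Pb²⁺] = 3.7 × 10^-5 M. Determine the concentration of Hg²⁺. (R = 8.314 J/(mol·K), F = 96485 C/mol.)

0.012 M

From the Nernst equation, ln Q = nF(E° − E)/RT = 2×96485×(0.98 − 1.065)/(8.314×340) = -5.803, so Q = 0.00302.
With Q = [Pb²⁺]/[Hg²⁺] and the known concentrations, [Hg²⁺] in the denominator gives [Hg²⁺] = 0.012 M.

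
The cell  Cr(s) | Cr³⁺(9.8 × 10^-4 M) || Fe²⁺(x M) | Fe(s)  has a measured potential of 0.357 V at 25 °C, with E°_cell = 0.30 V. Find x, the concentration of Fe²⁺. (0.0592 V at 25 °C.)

0.83 M

From the Nernst equation, log Q = n(E° − E)/0.0592 = 6(0.30 − 0.357)/0.0592 = -5.777, so Q = 1.67 × 10^-6.
With Q = [Cr³⁺]^2/[Fe²⁺]^3 and the known concentrations, [Fe²⁺]^3 in the denominator gives [Fe²⁺] = 0.83 M.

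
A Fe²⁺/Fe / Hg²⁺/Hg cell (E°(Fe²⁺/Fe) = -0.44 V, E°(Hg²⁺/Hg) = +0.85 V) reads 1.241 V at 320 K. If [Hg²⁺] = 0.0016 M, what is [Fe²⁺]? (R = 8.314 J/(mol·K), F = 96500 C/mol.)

From the Nernst equation, ln Q = nF(E° − E)/RT = 2×96500×(1.29 − 1.241)/(8.314×320) = 3.555, so Q = 35.0.
With Q = [Fe²⁺]/[Hg²⁺] and the known concentrations, [Fe²⁺] in the numerator gives [Fe²⁺] = 0.056 M.

0.056 M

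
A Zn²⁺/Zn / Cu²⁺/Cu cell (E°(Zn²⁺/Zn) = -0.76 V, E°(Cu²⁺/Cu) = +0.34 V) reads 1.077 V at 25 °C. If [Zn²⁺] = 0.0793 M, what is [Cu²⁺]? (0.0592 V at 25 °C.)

0.013 M

From the Nernst equation, log Q = n(E° − E)/0.0592 = 2(1.10 − 1.077)/0.0592 = 0.777, so Q = 5.98.
With Q = [Zn²⁺]/[Cu²⁺] and the known concentrations, [Cu²⁺] in the denominator gives [Cu²⁺] = 0.013 M.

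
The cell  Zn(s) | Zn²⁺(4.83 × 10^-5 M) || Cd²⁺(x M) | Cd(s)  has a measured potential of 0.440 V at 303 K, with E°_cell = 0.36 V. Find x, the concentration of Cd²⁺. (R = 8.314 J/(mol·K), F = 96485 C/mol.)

From the Nernst equation, ln Q = nF(E° − E)/RT = 2×96485×(0.36 − 0.440)/(8.314×303) = -6.128, so Q = 0.00218.
With Q = [Zn²⁺]/[Cd²⁺] and the known concentrations, [Cd²⁺] in the denominator gives [Cd²⁺] = 0.022 M.

0.022 M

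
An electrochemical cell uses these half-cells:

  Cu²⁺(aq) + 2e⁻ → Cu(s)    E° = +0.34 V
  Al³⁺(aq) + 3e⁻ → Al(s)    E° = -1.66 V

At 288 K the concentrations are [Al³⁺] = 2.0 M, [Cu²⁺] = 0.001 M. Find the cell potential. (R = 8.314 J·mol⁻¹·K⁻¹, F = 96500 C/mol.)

1.91 V

The Cu²⁺/Cu couple has the higher reduction potential and acts as the cathode, so E°_cell = +0.34 − (-1.66) = 2.00 V.
Balancing electrons gives n = 6; the reaction quotient is Q = [Al³⁺]^2/[Cu²⁺]^3 = 4 × 10^9.
E = E° − (RT/nF) ln Q = 2.00 − (8.314×288)/(6×96500) × (22.110) = 2.000 − 0.091 = 1.909 V.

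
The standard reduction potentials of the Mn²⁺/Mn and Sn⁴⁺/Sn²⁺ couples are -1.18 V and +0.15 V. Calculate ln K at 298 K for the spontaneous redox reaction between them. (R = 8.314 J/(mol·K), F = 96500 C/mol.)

ln K = 103.6

E°_cell = +0.15 − (-1.18) = 1.33 V, with n = 2 electrons transferred.
At equilibrium E = 0, so the Nernst equation gives ln K = nFE°/RT = (2)(96500)(1.33)/((8.314)(298)) = 103.61.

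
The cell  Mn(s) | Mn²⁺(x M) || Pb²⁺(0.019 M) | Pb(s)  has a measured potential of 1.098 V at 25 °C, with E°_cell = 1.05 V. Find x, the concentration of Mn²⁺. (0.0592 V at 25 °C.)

4.5 × 10^-4 M

From the Nernst equation, log Q = n(E° − E)/0.0592 = 2(1.05 − 1.098)/0.0592 = -1.622, so Q = 0.0239.
With Q = [Mn²⁺]/[Pb²⁺] and the known concentrations, [Mn²⁺] in the numerator gives [Mn²⁺] = 4.5 × 10^-4 M.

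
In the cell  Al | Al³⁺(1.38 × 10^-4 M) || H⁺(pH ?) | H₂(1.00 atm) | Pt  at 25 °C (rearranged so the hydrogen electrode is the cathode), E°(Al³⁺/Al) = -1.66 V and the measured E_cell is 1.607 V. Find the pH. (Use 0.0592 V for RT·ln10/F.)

E°_cell = 1.66 V and n = 6.
log Q = n(E° − E)/0.0592 = 6×(1.66 − 1.607)/0.0592 = 5.372.
With Q = [Al³⁺]^2·P(H₂)^3 / [H⁺]^6, solving for [H⁺] gives log[H⁺] = -2.182, so pH = 2.18.

pH = 2.18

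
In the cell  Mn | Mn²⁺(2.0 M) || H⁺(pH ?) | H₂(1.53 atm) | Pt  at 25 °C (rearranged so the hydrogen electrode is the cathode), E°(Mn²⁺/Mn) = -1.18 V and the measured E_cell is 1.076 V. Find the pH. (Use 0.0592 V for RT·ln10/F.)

pH = 1.51

E°_cell = 1.18 V and n = 2.
log Q = n(E° − E)/0.0592 = 2×(1.18 − 1.076)/0.0592 = 3.514.
With Q = [Mn²⁺]·P(H₂) / [H⁺]^2, solving for [H⁺] gives log[H⁺] = -1.514, so pH = 1.51.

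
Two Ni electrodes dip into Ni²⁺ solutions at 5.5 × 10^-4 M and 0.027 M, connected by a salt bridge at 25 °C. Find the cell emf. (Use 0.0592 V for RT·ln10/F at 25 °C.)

Both half-cells are Ni²⁺/Ni, so E°_cell = 0. The concentrated side is the cathode; the cell reaction moves Ni²⁺ from high to low concentration with n = 2.
Q = [Ni²⁺]_dilute/[Ni²⁺]_conc = 5.5 × 10^-4/0.027 = 0.0204.
E = 0 − (0.0592/2) log Q = −(0.0592/2)(-1.691) = 0.0501 V.

0.050 V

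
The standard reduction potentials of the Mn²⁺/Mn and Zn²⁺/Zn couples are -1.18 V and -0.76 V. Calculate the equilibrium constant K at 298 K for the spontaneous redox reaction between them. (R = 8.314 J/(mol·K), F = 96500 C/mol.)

E°_cell = -0.76 − (-1.18) = 0.42 V, with n = 2 electrons transferred.
At equilibrium E = 0, so the Nernst equation gives ln K = nFE°/RT = (2)(96500)(0.42)/((8.314)(298)) = 32.72.
K = e^32.72 = 1.6 × 10^14.

1.6 × 10^14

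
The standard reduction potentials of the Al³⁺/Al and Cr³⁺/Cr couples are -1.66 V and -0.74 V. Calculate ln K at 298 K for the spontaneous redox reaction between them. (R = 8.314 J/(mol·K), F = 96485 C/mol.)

ln K = 107.5

E°_cell = -0.74 − (-1.66) = 0.92 V, with n = 3 electrons transferred.
At equilibrium E = 0, so the Nernst equation gives ln K = nFE°/RT = (3)(96485)(0.92)/((8.314)(298)) = 107.48.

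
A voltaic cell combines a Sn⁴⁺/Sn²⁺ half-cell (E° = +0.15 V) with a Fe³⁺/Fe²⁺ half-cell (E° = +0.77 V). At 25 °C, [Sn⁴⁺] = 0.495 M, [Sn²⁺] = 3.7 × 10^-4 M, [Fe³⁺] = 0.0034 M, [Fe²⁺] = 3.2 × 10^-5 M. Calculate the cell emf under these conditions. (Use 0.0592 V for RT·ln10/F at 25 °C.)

0.647 V

The Fe³⁺/Fe²⁺ couple has the higher reduction potential and acts as the cathode, so E°_cell = +0.77 − (+0.15) = 0.62 V.
Balancing electrons gives n = 2; the reaction quotient is Q = [Sn⁴⁺]·[Fe²⁺]^2/([Sn²⁺]·[Fe³⁺]^2) = 0.119.
At 25 °C, E = E° − (0.0592/n) log Q = 0.62 − (0.0592/2)(-0.926) = 0.620 + 0.027 = 0.647 V.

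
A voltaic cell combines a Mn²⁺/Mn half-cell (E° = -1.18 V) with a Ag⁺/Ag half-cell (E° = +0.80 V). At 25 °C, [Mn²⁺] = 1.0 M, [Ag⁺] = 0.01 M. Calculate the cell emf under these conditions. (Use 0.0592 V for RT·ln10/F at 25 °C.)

The Ag⁺/Ag couple has the higher reduction potential and acts as the cathode, so E°_cell = +0.80 − (-1.18) = 1.98 V.
Balancing electrons gives n = 2; the reaction quotient is Q = [Mn²⁺]/[Ag⁺]^2 = 1 × 10^4.
At 25 °C, E = E° − (0.0592/n) log Q = 1.98 − (0.0592/2)(4.000) = 1.980 − 0.118 = 1.862 V.

1.86 V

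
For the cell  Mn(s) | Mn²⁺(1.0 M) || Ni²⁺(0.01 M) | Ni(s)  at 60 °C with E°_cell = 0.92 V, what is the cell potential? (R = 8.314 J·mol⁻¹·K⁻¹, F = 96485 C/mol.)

Balancing electrons gives n = 2; the reaction quotient is Q = [Mn²⁺]/[Ni²⁺] = 100.
E = E° − (RT/nF) ln Q = 0.92 − (8.314×333)/(2×96485) × (4.605) = 0.920 − 0.066 = 0.854 V.

0.854 V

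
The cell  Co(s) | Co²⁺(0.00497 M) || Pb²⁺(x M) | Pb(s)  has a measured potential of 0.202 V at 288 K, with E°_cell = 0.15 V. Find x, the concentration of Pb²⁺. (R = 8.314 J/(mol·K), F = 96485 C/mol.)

0.33 M

From the Nernst equation, ln Q = nF(E° − E)/RT = 2×96485×(0.15 − 0.202)/(8.314×288) = -4.191, so Q = 0.0151.
With Q = [Co²⁺]/[Pb²⁺] and the known concentrations, [Pb²⁺] in the denominator gives [Pb²⁺] = 0.33 M.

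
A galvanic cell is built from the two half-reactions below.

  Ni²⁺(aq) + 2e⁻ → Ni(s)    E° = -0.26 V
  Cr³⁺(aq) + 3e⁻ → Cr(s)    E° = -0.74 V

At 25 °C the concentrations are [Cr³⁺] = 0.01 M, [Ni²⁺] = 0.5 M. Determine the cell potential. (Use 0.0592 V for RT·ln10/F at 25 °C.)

0.511 V

The Ni²⁺/Ni couple has the higher reduction potential and acts as the cathode, so E°_cell = -0.26 − (-0.74) = 0.48 V.
Balancing electrons gives n = 6; the reaction quotient is Q = [Cr³⁺]^2/[Ni²⁺]^3 = 8 × 10^-4.
At 25 °C, E = E° − (0.0592/n) log Q = 0.48 − (0.0592/6)(-3.097) = 0.480 + 0.031 = 0.511 V.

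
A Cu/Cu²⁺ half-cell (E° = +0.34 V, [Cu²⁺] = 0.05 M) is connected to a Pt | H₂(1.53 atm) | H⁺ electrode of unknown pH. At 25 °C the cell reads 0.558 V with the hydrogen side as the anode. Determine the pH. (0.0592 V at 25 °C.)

E°_cell = 0.34 V and n = 2.
log Q = n(E° − E)/0.0592 = 2×(0.34 − 0.558)/0.0592 = -7.365.
With Q = [H⁺]^2 / ([Cu²⁺]·P(H₂)), solving for [H⁺] gives log[H⁺] = -4.241, so pH = 4.24.

pH = 4.24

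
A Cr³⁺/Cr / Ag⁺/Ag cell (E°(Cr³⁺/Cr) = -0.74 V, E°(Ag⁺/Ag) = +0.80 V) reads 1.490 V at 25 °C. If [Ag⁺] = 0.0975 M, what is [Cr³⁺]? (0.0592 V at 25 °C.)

0.32 M

From the Nernst equation, log Q = n(E° − E)/0.0592 = 3(1.54 − 1.490)/0.0592 = 2.534, so Q = 342.
With Q = [Cr³⁺]/[Ag⁺]^3 and the known concentrations, [Cr³⁺] in the numerator gives [Cr³⁺] = 0.32 M.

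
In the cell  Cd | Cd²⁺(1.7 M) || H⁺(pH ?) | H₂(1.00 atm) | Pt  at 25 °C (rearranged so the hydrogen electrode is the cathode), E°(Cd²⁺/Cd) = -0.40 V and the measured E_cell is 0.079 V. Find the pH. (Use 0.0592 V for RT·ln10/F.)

E°_cell = 0.40 V and n = 2.
log Q = n(E° − E)/0.0592 = 2×(0.40 − 0.079)/0.0592 = 10.845.
With Q = [Cd²⁺]·P(H₂) / [H⁺]^2, solving for [H⁺] gives log[H⁺] = -5.307, so pH = 5.31.

pH = 5.31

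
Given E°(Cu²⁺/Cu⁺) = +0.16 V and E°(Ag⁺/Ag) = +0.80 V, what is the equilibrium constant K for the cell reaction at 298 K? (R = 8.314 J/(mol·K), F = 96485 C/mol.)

6.7 × 10^10

E°_cell = +0.80 − (+0.16) = 0.64 V, with n = 1 electron transferred.
At equilibrium E = 0, so the Nernst equation gives ln K = nFE°/RT = (1)(96485)(0.64)/((8.314)(298)) = 24.92.
K = e^24.92 = 6.7 × 10^10.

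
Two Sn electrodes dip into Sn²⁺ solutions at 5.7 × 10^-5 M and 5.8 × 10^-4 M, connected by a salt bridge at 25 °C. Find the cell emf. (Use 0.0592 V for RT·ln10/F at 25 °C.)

Both half-cells are Sn²⁺/Sn, so E°_cell = 0. The concentrated side is the cathode; the cell reaction moves Sn²⁺ from high to low concentration with n = 2.
Q = [Sn²⁺]_dilute/[Sn²⁺]_conc = 5.7 × 10^-5/5.8 × 10^-4 = 0.0983.
E = 0 − (0.0592/2) log Q = −(0.0592/2)(-1.008) = 0.0298 V.

0.030 V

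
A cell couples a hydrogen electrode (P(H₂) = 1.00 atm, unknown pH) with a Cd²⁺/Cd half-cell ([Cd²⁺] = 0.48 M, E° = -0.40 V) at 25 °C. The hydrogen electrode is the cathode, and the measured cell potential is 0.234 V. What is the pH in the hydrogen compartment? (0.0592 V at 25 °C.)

pH = 2.96

E°_cell = 0.40 V and n = 2.
log Q = n(E° − E)/0.0592 = 2×(0.40 − 0.234)/0.0592 = 5.608.
With Q = [Cd²⁺]·P(H₂) / [H⁺]^2, solving for [H⁺] gives log[H⁺] = -2.963, so pH = 2.96.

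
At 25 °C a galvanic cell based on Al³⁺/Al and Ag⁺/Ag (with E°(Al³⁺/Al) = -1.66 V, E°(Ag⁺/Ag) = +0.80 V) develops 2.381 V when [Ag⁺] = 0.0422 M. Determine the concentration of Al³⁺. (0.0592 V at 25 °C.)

0.76 M

From the Nernst equation, log Q = n(E° − E)/0.0592 = 3(2.46 − 2.381)/0.0592 = 4.003, so Q = 1.01 × 10^4.
With Q = [Al³⁺]/[Ag⁺]^3 and the known concentrations, [Al³⁺] in the numerator gives [Al³⁺] = 0.76 M.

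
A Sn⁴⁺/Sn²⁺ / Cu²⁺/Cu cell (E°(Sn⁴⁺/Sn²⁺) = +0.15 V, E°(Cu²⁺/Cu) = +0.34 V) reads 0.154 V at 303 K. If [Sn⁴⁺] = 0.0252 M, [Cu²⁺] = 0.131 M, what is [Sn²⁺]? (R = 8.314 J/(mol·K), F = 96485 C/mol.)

From the Nernst equation, ln Q = nF(E° − E)/RT = 2×96485×(0.19 − 0.154)/(8.314×303) = 2.758, so Q = 15.8.
With Q = [Sn⁴⁺]/([Sn²⁺]·[Cu²⁺]) and the known concentrations, [Sn²⁺] in the denominator gives [Sn²⁺] = 0.012 M.

0.012 M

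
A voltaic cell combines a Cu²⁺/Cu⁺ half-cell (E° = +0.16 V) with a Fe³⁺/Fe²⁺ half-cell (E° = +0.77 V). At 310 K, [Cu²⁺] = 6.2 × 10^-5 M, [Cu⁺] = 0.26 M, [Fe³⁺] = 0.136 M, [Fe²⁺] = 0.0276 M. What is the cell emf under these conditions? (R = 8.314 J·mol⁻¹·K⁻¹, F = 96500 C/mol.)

The Fe³⁺/Fe²⁺ couple has the higher reduction potential and acts as the cathode, so E°_cell = +0.77 − (+0.16) = 0.61 V.
Balancing electrons gives n = 1; the reaction quotient is Q = [Cu²⁺]·[Fe²⁺]/([Cu⁺]·[Fe³⁺]) = 4.84 × 10^-5.
E = E° − (RT/nF) ln Q = 0.61 − (8.314×310)/(1×96500) × (-9.936) = 0.610 + 0.265 = 0.875 V.

0.875 V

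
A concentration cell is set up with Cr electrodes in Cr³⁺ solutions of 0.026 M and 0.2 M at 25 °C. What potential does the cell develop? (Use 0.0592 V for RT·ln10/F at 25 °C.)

0.017 V

Both half-cells are Cr³⁺/Cr, so E°_cell = 0. The concentrated side is the cathode; the cell reaction moves Cr³⁺ from high to low concentration with n = 3.
Q = [Cr³⁺]_dilute/[Cr³⁺]_conc = 0.026/0.2 = 0.130.
E = 0 − (0.0592/3) log Q = −(0.0592/3)(-0.886) = 0.0175 V.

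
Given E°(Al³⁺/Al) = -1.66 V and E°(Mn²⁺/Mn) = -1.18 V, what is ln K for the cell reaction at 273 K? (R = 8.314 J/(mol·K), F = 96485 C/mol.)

E°_cell = -1.18 − (-1.66) = 0.48 V, with n = 6 electrons transferred.
At equilibrium E = 0, so the Nernst equation gives ln K = nFE°/RT = (6)(96485)(0.48)/((8.314)(273)) = 122.43.

ln K = 122.4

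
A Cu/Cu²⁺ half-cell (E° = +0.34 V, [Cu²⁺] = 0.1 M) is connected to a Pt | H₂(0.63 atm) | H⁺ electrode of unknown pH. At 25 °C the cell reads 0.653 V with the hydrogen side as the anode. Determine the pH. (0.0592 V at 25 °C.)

E°_cell = 0.34 V and n = 2.
log Q = n(E° − E)/0.0592 = 2×(0.34 − 0.653)/0.0592 = -10.574.
With Q = [H⁺]^2 / ([Cu²⁺]·P(H₂)), solving for [H⁺] gives log[H⁺] = -5.887, so pH = 5.89.

pH = 5.89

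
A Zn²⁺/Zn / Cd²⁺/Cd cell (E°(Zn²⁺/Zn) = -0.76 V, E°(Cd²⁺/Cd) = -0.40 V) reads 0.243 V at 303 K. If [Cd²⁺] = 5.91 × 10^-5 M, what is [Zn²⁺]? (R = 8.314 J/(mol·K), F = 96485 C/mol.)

From the Nernst equation, ln Q = nF(E° − E)/RT = 2×96485×(0.36 − 0.243)/(8.314×303) = 8.962, so Q = 7800.
With Q = [Zn²⁺]/[Cd²⁺] and the known concentrations, [Zn²⁺] in the numerator gives [Zn²⁺] = 0.46 M.

0.46 M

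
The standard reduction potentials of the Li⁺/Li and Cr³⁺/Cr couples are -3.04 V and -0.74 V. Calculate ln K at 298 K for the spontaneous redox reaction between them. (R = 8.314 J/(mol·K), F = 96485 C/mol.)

E°_cell = -0.74 − (-3.04) = 2.30 V, with n = 3 electrons transferred.
At equilibrium E = 0, so the Nernst equation gives ln K = nFE°/RT = (3)(96485)(2.30)/((8.314)(298)) = 268.71.

ln K = 268.7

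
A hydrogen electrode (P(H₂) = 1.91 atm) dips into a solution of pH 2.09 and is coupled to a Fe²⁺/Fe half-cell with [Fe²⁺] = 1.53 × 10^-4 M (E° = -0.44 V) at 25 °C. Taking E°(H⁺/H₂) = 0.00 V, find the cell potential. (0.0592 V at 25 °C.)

The hydrogen couple is the cathode, so E°_cell = 0.44 V; n = 2.
[H⁺] = 10^(−2.09) = 0.0081 M, and Q = [Fe²⁺]·P(H₂) / [H⁺]^2 = 4.42.
E = E° − (0.0592/2) log Q = 0.44 − (0.0592/2)(0.646) = 0.421 V.

0.42 V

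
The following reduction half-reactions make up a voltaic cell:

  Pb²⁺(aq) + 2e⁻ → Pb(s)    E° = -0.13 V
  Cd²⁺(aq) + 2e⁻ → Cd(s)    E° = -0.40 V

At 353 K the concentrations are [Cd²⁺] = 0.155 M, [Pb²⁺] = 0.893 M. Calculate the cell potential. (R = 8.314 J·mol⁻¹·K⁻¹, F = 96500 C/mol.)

0.297 V

The Pb²⁺/Pb couple has the higher reduction potential and acts as the cathode, so E°_cell = -0.13 − (-0.40) = 0.27 V.
Balancing electrons gives n = 2; the reaction quotient is Q = [Cd²⁺]/[Pb²⁺] = 0.174.
E = E° − (RT/nF) ln Q = 0.27 − (8.314×353)/(2×96500) × (-1.751) = 0.270 + 0.027 = 0.297 V.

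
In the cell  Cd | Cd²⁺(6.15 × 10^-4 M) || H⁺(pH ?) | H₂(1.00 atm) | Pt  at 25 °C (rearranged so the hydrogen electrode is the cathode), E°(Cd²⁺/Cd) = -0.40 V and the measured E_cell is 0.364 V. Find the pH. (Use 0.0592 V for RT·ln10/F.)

pH = 2.21

E°_cell = 0.40 V and n = 2.
log Q = n(E° − E)/0.0592 = 2×(0.40 − 0.364)/0.0592 = 1.216.
With Q = [Cd²⁺]·P(H₂) / [H⁺]^2, solving for [H⁺] gives log[H⁺] = -2.214, so pH = 2.21.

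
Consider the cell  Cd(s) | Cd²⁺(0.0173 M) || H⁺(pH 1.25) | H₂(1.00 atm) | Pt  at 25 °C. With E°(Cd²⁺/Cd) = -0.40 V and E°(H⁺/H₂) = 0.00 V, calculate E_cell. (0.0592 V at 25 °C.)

The hydrogen couple is the cathode, so E°_cell = 0.40 V; n = 2.
[H⁺] = 10^(−1.25) = 0.056 M, and Q = [Cd²⁺]·P(H₂) / [H⁺]^2 = 5.47.
E = E° − (0.0592/2) log Q = 0.40 − (0.0592/2)(0.738) = 0.378 V.

0.38 V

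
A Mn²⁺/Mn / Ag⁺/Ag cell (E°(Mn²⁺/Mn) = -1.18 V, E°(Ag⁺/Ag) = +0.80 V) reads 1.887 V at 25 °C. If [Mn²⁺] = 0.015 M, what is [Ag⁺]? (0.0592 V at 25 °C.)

0.0033 M

From the Nernst equation, log Q = n(E° − E)/0.0592 = 2(1.98 − 1.887)/0.0592 = 3.142, so Q = 1390.
With Q = [Mn²⁺]/[Ag⁺]^2 and the known concentrations, [Ag⁺]^2 in the denominator gives [Ag⁺] = 0.0033 M.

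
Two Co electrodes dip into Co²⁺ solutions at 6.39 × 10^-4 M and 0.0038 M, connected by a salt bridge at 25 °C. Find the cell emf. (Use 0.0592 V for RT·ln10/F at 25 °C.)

0.023 V

Both half-cells are Co²⁺/Co, so E°_cell = 0. The concentrated side is the cathode; the cell reaction moves Co²⁺ from high to low concentration with n = 2.
Q = [Co²⁺]_dilute/[Co²⁺]_conc = 6.39 × 10^-4/0.0038 = 0.168.
E = 0 − (0.0592/2) log Q = −(0.0592/2)(-0.774) = 0.0229 V.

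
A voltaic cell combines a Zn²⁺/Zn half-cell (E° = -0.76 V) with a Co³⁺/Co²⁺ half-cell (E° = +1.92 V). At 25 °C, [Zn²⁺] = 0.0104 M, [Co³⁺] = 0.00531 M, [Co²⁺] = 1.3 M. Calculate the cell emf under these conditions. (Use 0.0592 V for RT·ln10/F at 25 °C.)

2.60 V

The Co³⁺/Co²⁺ couple has the higher reduction potential and acts as the cathode, so E°_cell = +1.92 − (-0.76) = 2.68 V.
Balancing electrons gives n = 2; the reaction quotient is Q = [Zn²⁺]·[Co²⁺]^2/[Co³⁺]^2 = 623.
At 25 °C, E = E° − (0.0592/n) log Q = 2.68 − (0.0592/2)(2.795) = 2.680 − 0.083 = 2.597 V.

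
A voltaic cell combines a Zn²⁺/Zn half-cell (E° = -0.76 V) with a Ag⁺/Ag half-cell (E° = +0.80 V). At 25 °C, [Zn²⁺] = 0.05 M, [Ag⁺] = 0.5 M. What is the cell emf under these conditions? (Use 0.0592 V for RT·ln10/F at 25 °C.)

The Ag⁺/Ag couple has the higher reduction potential and acts as the cathode, so E°_cell = +0.80 − (-0.76) = 1.56 V.
Balancing electrons gives n = 2; the reaction quotient is Q = [Zn²⁺]/[Ag⁺]^2 = 0.200.
At 25 °C, E = E° − (0.0592/n) log Q = 1.56 − (0.0592/2)(-0.699) = 1.560 + 0.021 = 1.581 V.

1.58 V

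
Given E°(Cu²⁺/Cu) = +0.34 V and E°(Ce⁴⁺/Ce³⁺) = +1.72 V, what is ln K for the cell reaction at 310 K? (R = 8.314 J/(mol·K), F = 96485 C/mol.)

E°_cell = +1.72 − (+0.34) = 1.38 V, with n = 2 electrons transferred.
At equilibrium E = 0, so the Nernst equation gives ln K = nFE°/RT = (2)(96485)(1.38)/((8.314)(310)) = 103.32.

ln K = 103.3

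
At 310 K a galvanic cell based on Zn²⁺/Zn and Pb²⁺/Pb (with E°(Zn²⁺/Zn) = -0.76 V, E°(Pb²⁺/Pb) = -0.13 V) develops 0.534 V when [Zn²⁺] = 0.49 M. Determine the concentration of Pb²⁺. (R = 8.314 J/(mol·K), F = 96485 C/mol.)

3.7 × 10^-4 M

From the Nernst equation, ln Q = nF(E° − E)/RT = 2×96485×(0.63 − 0.534)/(8.314×310) = 7.188, so Q = 1320.
With Q = [Zn²⁺]/[Pb²⁺] and the known concentrations, [Pb²⁺] in the denominator gives [Pb²⁺] = 3.7 × 10^-4 M.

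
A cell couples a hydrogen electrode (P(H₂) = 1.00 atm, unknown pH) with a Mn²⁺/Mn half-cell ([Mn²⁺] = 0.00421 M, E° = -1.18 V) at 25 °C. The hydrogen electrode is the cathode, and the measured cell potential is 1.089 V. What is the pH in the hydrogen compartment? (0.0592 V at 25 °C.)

pH = 2.73

E°_cell = 1.18 V and n = 2.
log Q = n(E° − E)/0.0592 = 2×(1.18 − 1.089)/0.0592 = 3.074.
With Q = [Mn²⁺]·P(H₂) / [H⁺]^2, solving for [H⁺] gives log[H⁺] = -2.725, so pH = 2.73.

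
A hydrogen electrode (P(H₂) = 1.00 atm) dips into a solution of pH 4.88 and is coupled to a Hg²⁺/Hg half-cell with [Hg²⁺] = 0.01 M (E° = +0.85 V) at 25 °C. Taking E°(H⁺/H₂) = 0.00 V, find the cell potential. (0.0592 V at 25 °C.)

The Hg²⁺/Hg couple is the cathode, so E°_cell = 0.85 V; n = 2.
[H⁺] = 10^(−4.88) = 1.3 × 10^-5 M, and Q = [H⁺]^2 / ([Hg²⁺]·P(H₂)) = 1.74 × 10^-8.
E = E° − (0.0592/2) log Q = 0.85 − (0.0592/2)(-7.760) = 1.080 V.

1.08 V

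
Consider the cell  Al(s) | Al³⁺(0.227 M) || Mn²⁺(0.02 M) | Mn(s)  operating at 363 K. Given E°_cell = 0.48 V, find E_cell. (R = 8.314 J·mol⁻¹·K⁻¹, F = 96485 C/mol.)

0.434 V

Balancing electrons gives n = 6; the reaction quotient is Q = [Al³⁺]^2/[Mn²⁺]^3 = 6440.
E = E° − (RT/nF) ln Q = 0.48 − (8.314×363)/(6×96485) × (8.770) = 0.480 − 0.046 = 0.434 V.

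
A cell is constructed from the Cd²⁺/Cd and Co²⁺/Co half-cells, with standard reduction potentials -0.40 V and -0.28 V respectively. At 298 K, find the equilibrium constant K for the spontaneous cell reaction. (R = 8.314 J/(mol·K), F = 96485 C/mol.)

1.1 × 10^4

E°_cell = -0.28 − (-0.40) = 0.12 V, with n = 2 electrons transferred.
At equilibrium E = 0, so the Nernst equation gives ln K = nFE°/RT = (2)(96485)(0.12)/((8.314)(298)) = 9.35.
K = e^9.35 = 1.1 × 10^4.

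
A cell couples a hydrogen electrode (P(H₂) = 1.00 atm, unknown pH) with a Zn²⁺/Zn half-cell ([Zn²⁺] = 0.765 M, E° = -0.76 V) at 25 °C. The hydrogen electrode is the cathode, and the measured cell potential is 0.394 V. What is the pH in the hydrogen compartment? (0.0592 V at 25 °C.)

E°_cell = 0.76 V and n = 2.
log Q = n(E° − E)/0.0592 = 2×(0.76 − 0.394)/0.0592 = 12.365.
With Q = [Zn²⁺]·P(H₂) / [H⁺]^2, solving for [H⁺] gives log[H⁺] = -6.241, so pH = 6.24.

pH = 6.24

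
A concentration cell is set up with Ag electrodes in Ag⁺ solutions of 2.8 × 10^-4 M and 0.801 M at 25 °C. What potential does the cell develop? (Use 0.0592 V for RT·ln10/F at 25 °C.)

Both half-cells are Ag⁺/Ag, so E°_cell = 0. The concentrated side is the cathode; the cell reaction moves Ag⁺ from high to low concentration with n = 1.
Q = [Ag⁺]_dilute/[Ag⁺]_conc = 2.8 × 10^-4/0.801 = 3.5 × 10^-4.
E = 0 − (0.0592/1) log Q = −(0.0592/1)(-3.456) = 0.2046 V.

0.20 V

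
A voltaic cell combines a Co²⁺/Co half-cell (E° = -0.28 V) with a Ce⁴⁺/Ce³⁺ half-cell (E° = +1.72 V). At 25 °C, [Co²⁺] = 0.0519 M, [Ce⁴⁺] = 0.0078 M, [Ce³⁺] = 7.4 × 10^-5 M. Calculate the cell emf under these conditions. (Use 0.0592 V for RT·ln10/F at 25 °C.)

2.16 V

The Ce⁴⁺/Ce³⁺ couple has the higher reduction potential and acts as the cathode, so E°_cell = +1.72 − (-0.28) = 2.00 V.
Balancing electrons gives n = 2; the reaction quotient is Q = [Co²⁺]·[Ce³⁺]^2/[Ce⁴⁺]^2 = 4.67 × 10^-6.
At 25 °C, E = E° − (0.0592/n) log Q = 2.00 − (0.0592/2)(-5.331) = 2.000 + 0.158 = 2.158 V.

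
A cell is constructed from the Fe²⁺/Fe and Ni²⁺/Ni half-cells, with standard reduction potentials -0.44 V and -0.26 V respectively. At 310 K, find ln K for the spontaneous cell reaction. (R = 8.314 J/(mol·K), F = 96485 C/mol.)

ln K = 13.5

E°_cell = -0.26 − (-0.44) = 0.18 V, with n = 2 electrons transferred.
At equilibrium E = 0, so the Nernst equation gives ln K = nFE°/RT = (2)(96485)(0.18)/((8.314)(310)) = 13.48.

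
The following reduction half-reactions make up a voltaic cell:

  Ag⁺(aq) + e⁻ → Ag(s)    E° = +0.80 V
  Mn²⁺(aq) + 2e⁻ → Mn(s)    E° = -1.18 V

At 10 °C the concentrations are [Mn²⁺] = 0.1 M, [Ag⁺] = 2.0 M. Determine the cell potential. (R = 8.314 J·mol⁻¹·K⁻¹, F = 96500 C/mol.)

The Ag⁺/Ag couple has the higher reduction potential and acts as the cathode, so E°_cell = +0.80 − (-1.18) = 1.98 V.
Balancing electrons gives n = 2; the reaction quotient is Q = [Mn²⁺]/[Ag⁺]^2 = 0.0250.
E = E° − (RT/nF) ln Q = 1.98 − (8.314×283)/(2×96500) × (-3.689) = 1.980 + 0.045 = 2.025 V.

2.02 V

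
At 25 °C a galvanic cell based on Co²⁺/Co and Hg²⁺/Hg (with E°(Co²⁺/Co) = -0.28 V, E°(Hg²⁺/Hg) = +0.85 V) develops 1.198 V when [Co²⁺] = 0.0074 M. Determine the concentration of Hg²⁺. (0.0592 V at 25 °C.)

1.5 M

From the Nernst equation, log Q = n(E° − E)/0.0592 = 2(1.13 − 1.198)/0.0592 = -2.297, so Q = 0.00504.
With Q = [Co²⁺]/[Hg²⁺] and the known concentrations, [Hg²⁺] in the denominator gives [Hg²⁺] = 1.5 M.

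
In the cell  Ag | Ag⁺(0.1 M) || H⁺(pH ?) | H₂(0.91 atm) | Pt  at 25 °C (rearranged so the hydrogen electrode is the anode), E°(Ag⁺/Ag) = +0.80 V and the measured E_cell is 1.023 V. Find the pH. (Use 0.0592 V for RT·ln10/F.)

pH = 4.79

E°_cell = 0.80 V and n = 2.
log Q = n(E° − E)/0.0592 = 2×(0.80 − 1.023)/0.0592 = -7.534.
With Q = [H⁺]^2 / ([Ag⁺]^2·P(H₂)), solving for [H⁺] gives log[H⁺] = -4.787, so pH = 4.79.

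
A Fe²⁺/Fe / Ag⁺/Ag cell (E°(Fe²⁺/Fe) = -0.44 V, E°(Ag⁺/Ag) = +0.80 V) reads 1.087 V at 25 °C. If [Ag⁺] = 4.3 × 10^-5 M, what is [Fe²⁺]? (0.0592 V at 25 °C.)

From the Nernst equation, log Q = n(E° − E)/0.0592 = 2(1.24 − 1.087)/0.0592 = 5.169, so Q = 1.48 × 10^5.
With Q = [Fe²⁺]/[Ag⁺]^2 and the known concentrations, [Fe²⁺] in the numerator gives [Fe²⁺] = 2.7 × 10^-4 M.

2.7 × 10^-4 M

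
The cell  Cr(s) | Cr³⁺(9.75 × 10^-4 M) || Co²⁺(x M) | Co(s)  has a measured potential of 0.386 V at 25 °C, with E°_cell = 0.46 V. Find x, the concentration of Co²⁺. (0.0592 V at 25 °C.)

From the Nernst equation, log Q = n(E° − E)/0.0592 = 6(0.46 − 0.386)/0.0592 = 7.500, so Q = 3.16 × 10^7.
With Q = [Cr³⁺]^2/[Co²⁺]^3 and the known concentrations, [Co²⁺]^3 in the denominator gives [Co²⁺] = 3.1 × 10^-5 M.

3.1 × 10^-5 M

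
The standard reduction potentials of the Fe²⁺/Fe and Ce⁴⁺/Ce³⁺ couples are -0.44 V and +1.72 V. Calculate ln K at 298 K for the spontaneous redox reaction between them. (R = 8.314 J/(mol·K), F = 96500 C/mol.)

ln K = 168.3

E°_cell = +1.72 − (-0.44) = 2.16 V, with n = 2 electrons transferred.
At equilibrium E = 0, so the Nernst equation gives ln K = nFE°/RT = (2)(96500)(2.16)/((8.314)(298)) = 168.26.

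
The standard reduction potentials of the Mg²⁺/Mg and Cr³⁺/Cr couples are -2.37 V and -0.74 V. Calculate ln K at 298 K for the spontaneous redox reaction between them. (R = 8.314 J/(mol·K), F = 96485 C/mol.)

E°_cell = -0.74 − (-2.37) = 1.63 V, with n = 6 electrons transferred.
At equilibrium E = 0, so the Nernst equation gives ln K = nFE°/RT = (6)(96485)(1.63)/((8.314)(298)) = 380.87.

ln K = 380.9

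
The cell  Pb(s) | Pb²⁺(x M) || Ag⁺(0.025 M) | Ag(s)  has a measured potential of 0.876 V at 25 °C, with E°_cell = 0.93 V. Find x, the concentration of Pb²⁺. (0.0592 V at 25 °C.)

From the Nernst equation, log Q = n(E° − E)/0.0592 = 2(0.93 − 0.876)/0.0592 = 1.824, so Q = 66.7.
With Q = [Pb²⁺]/[Ag⁺]^2 and the known concentrations, [Pb²⁺] in the numerator gives [Pb²⁺] = 0.042 M.

0.042 M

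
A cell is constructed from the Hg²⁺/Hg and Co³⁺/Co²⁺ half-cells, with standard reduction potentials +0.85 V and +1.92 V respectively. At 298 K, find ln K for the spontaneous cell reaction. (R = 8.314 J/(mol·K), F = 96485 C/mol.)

E°_cell = +1.92 − (+0.85) = 1.07 V, with n = 2 electrons transferred.
At equilibrium E = 0, so the Nernst equation gives ln K = nFE°/RT = (2)(96485)(1.07)/((8.314)(298)) = 83.34.

ln K = 83.3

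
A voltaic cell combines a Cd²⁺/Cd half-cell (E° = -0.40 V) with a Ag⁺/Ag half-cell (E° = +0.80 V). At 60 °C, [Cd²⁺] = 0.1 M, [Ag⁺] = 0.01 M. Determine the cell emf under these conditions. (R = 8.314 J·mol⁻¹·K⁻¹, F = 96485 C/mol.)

1.10 V

The Ag⁺/Ag couple has the higher reduction potential and acts as the cathode, so E°_cell = +0.80 − (-0.40) = 1.20 V.
Balancing electrons gives n = 2; the reaction quotient is Q = [Cd²⁺]/[Ag⁺]^2 = 1000.
E = E° − (RT/nF) ln Q = 1.20 − (8.314×333)/(2×96485) × (6.908) = 1.200 − 0.099 = 1.101 V.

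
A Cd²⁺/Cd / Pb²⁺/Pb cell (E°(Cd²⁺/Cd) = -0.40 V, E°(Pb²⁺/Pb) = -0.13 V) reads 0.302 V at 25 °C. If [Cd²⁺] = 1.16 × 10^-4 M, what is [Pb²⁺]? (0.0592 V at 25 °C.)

From the Nernst equation, log Q = n(E° − E)/0.0592 = 2(0.27 − 0.302)/0.0592 = -1.081, so Q = 0.0830.
With Q = [Cd²⁺]/[Pb²⁺] and the known concentrations, [Pb²⁺] in the denominator gives [Pb²⁺] = 0.0014 M.

0.0014 M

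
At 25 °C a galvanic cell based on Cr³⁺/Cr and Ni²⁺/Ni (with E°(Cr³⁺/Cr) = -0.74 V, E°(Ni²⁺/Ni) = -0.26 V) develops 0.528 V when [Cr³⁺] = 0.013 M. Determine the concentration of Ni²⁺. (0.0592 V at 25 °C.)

2.3 M

From the Nernst equation, log Q = n(E° − E)/0.0592 = 6(0.48 − 0.528)/0.0592 = -4.865, so Q = 1.37 × 10^-5.
With Q = [Cr³⁺]^2/[Ni²⁺]^3 and the known concentrations, [Ni²⁺]^3 in the denominator gives [Ni²⁺] = 2.3 M.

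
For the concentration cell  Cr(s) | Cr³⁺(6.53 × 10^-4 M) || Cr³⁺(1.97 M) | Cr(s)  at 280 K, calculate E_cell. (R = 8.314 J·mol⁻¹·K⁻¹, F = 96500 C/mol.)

0.064 V

Both half-cells are Cr³⁺/Cr, so E°_cell = 0. The concentrated side is the cathode; the cell reaction moves Cr³⁺ from high to low concentration with n = 3.
Q = [Cr³⁺]_dilute/[Cr³⁺]_conc = 6.53 × 10^-4/1.97 = 3.31 × 10^-4.
E = 0 − (RT/nF) ln Q = −((8.314×280)/(3×96500))(-8.012) = 0.0644 V.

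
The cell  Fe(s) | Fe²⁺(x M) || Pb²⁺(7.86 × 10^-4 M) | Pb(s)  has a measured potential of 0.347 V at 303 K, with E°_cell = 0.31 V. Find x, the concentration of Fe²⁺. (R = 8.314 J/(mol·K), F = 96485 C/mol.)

4.6 × 10^-5 M

From the Nernst equation, ln Q = nF(E° − E)/RT = 2×96485×(0.31 − 0.347)/(8.314×303) = -2.834, so Q = 0.0588.
With Q = [Fe²⁺]/[Pb²⁺] and the known concentrations, [Fe²⁺] in the numerator gives [Fe²⁺] = 4.6 × 10^-5 M.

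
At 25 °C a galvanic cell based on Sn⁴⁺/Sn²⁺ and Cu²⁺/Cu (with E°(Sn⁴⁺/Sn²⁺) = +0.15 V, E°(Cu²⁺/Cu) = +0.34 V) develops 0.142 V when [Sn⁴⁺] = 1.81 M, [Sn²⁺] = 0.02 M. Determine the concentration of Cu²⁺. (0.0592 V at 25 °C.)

2.2 M

From the Nernst equation, log Q = n(E° − E)/0.0592 = 2(0.19 − 0.142)/0.0592 = 1.622, so Q = 41.8.
With Q = [Sn⁴⁺]/([Sn²⁺]·[Cu²⁺]) and the known concentrations, [Cu²⁺] in the denominator gives [Cu²⁺] = 2.2 M.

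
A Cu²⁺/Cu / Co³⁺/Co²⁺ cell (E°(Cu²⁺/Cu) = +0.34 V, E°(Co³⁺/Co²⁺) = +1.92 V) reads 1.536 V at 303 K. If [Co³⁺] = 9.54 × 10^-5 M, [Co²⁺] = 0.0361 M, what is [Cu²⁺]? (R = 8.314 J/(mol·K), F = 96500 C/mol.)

2 × 10^-4 M

From the Nernst equation, ln Q = nF(E° − E)/RT = 2×96500×(1.58 − 1.536)/(8.314×303) = 3.371, so Q = 29.1.
With Q = [Cu²⁺]·[Co²⁺]^2/[Co³⁺]^2 and the known concentrations, [Cu²⁺] in the numerator gives [Cu²⁺] = 2 × 10^-4 M.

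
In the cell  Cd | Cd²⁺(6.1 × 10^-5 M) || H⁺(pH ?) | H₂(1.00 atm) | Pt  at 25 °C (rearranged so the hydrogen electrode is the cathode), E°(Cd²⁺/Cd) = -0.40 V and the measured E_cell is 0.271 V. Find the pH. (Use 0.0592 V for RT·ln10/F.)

E°_cell = 0.40 V and n = 2.
log Q = n(E° − E)/0.0592 = 2×(0.40 − 0.271)/0.0592 = 4.358.
With Q = [Cd²⁺]·P(H₂) / [H⁺]^2, solving for [H⁺] gives log[H⁺] = -4.286, so pH = 4.29.

pH = 4.29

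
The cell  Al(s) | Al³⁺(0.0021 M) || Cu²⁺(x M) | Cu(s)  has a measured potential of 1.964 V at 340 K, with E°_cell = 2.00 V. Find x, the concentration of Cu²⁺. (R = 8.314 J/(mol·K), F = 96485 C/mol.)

0.0014 M

From the Nernst equation, ln Q = nF(E° − E)/RT = 6×96485×(2.00 − 1.964)/(8.314×340) = 7.373, so Q = 1590.
With Q = [Al³⁺]^2/[Cu²⁺]^3 and the known concentrations, [Cu²⁺]^3 in the denominator gives [Cu²⁺] = 0.0014 M.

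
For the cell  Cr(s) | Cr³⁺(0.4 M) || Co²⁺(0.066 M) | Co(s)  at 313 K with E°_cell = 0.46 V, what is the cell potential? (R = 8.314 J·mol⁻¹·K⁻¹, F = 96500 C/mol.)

Balancing electrons gives n = 6; the reaction quotient is Q = [Cr³⁺]^2/[Co²⁺]^3 = 557.
E = E° − (RT/nF) ln Q = 0.46 − (8.314×313)/(6×96500) × (6.322) = 0.460 − 0.028 = 0.432 V.

0.432 V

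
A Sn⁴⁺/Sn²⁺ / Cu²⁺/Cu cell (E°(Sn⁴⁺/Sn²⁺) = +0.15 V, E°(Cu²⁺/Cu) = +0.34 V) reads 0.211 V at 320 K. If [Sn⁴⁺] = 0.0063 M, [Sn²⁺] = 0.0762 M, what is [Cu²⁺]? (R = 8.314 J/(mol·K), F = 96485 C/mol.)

0.38 M

From the Nernst equation, ln Q = nF(E° − E)/RT = 2×96485×(0.19 − 0.211)/(8.314×320) = -1.523, so Q = 0.218.
With Q = [Sn⁴⁺]/([Sn²⁺]·[Cu²⁺]) and the known concentrations, [Cu²⁺] in the denominator gives [Cu²⁺] = 0.38 M.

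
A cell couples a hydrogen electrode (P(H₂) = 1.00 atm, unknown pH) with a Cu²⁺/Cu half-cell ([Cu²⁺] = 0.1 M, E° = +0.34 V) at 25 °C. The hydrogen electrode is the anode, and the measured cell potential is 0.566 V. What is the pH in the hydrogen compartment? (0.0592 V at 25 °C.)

pH = 4.32

E°_cell = 0.34 V and n = 2.
log Q = n(E° − E)/0.0592 = 2×(0.34 − 0.566)/0.0592 = -7.635.
With Q = [H⁺]^2 / ([Cu²⁺]·P(H₂)), solving for [H⁺] gives log[H⁺] = -4.318, so pH = 4.32.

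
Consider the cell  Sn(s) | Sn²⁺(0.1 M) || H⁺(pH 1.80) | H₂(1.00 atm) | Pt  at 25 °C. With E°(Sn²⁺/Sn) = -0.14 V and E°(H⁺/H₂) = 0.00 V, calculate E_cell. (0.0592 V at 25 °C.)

The hydrogen couple is the cathode, so E°_cell = 0.14 V; n = 2.
[H⁺] = 10^(−1.80) = 0.016 M, and Q = [Sn²⁺]·P(H₂) / [H⁺]^2 = 398.
E = E° − (0.0592/2) log Q = 0.14 − (0.0592/2)(2.600) = 0.063 V.

0.063 V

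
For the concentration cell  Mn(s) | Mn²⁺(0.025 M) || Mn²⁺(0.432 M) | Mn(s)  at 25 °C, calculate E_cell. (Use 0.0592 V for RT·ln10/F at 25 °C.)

Both half-cells are Mn²⁺/Mn, so E°_cell = 0. The concentrated side is the cathode; the cell reaction moves Mn²⁺ from high to low concentration with n = 2.
Q = [Mn²⁺]_dilute/[Mn²⁺]_conc = 0.025/0.432 = 0.0579.
E = 0 − (0.0592/2) log Q = −(0.0592/2)(-1.238) = 0.0366 V.

0.037 V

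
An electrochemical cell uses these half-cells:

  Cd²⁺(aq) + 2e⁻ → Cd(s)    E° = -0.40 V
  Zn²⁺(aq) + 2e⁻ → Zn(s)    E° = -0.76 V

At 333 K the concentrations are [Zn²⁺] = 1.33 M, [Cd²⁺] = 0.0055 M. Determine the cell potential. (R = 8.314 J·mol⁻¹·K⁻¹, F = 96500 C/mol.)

0.281 V

The Cd²⁺/Cd couple has the higher reduction potential and acts as the cathode, so E°_cell = -0.40 − (-0.76) = 0.36 V.
Balancing electrons gives n = 2; the reaction quotient is Q = [Zn²⁺]/[Cd²⁺] = 242.
E = E° − (RT/nF) ln Q = 0.36 − (8.314×333)/(2×96500) × (5.488) = 0.360 − 0.079 = 0.281 V.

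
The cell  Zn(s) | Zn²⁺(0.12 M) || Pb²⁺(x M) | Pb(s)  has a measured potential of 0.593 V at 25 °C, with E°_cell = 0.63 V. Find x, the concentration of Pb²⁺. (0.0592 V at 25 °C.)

From the Nernst equation, log Q = n(E° − E)/0.0592 = 2(0.63 − 0.593)/0.0592 = 1.250, so Q = 17.8.
With Q = [Zn²⁺]/[Pb²⁺] and the known concentrations, [Pb²⁺] in the denominator gives [Pb²⁺] = 0.0067 M.

0.0067 M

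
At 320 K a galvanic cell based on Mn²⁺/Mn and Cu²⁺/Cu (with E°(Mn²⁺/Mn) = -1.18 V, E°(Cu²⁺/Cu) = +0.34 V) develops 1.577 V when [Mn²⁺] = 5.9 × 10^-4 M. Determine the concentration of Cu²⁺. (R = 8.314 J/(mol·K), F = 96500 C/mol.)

0.037 M

From the Nernst equation, ln Q = nF(E° − E)/RT = 2×96500×(1.52 − 1.577)/(8.314×320) = -4.135, so Q = 0.0160.
With Q = [Mn²⁺]/[Cu²⁺] and the known concentrations, [Cu²⁺] in the denominator gives [Cu²⁺] = 0.037 M.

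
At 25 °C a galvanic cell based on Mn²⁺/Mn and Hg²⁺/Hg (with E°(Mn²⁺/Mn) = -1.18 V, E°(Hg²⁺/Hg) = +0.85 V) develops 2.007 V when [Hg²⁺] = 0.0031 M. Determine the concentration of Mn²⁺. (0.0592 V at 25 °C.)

0.019 M

From the Nernst equation, log Q = n(E° − E)/0.0592 = 2(2.03 − 2.007)/0.0592 = 0.777, so Q = 5.98.
With Q = [Mn²⁺]/[Hg²⁺] and the known concentrations, [Mn²⁺] in the numerator gives [Mn²⁺] = 0.019 M.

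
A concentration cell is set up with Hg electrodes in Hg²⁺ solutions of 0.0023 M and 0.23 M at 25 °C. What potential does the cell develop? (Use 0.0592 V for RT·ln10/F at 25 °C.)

Both half-cells are Hg²⁺/Hg, so E°_cell = 0. The concentrated side is the cathode; the cell reaction moves Hg²⁺ from high to low concentration with n = 2.
Q = [Hg²⁺]_dilute/[Hg²⁺]_conc = 0.0023/0.23 = 0.0100.
E = 0 − (0.0592/2) log Q = −(0.0592/2)(-2.000) = 0.0592 V.

0.059 V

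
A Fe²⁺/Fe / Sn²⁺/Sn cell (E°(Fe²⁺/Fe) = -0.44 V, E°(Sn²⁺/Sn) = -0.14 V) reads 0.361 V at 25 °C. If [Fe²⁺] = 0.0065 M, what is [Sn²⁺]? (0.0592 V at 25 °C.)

From the Nernst equation, log Q = n(E° − E)/0.0592 = 2(0.30 − 0.361)/0.0592 = -2.061, so Q = 0.00869.
With Q = [Fe²⁺]/[Sn²⁺] and the known concentrations, [Sn²⁺] in the denominator gives [Sn²⁺] = 0.75 M.

0.75 M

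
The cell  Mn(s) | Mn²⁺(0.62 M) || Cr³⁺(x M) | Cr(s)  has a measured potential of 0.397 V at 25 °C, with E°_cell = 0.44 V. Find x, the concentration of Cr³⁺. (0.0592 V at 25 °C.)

From the Nernst equation, log Q = n(E° − E)/0.0592 = 6(0.44 − 0.397)/0.0592 = 4.358, so Q = 2.28 × 10^4.
With Q = [Mn²⁺]^3/[Cr³⁺]^2 and the known concentrations, [Cr³⁺]^2 in the denominator gives [Cr³⁺] = 0.0032 M.

0.0032 M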